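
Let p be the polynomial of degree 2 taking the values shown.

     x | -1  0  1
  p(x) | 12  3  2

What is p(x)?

Using the Lagrange interpolation formula with nodes -1, 0, 1:
  L_0(x) = x(x - 1) / 2
  L_1(x) = (x + 1)(x - 1) / -1
  L_2(x) = (x + 1)x / 2
Then p(x) = 12·L_0(x) + 3·L_1(x) + 2·L_2(x).
Expanding and collecting terms gives p(x) = 4x² - 5x + 3.
Check: p(1) = 2. ✓

p(x) = 4x^2 - 5x + 3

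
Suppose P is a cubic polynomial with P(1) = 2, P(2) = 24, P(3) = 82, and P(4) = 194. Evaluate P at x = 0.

-2

Write P(x) = ax^3 + bx^2 + cx + d. Substituting each data point gives a linear system:
  a + b + c + d = 2
  8a + 4b + 2c + d = 24
  27a + 9b + 3c + d = 82
  64a + 16b + 4c + d = 194
Solving the system yields a = 3, b = 0, c = 1, d = -2.
So P(x) = 3x^3 + x - 2.
Then P(0) = -2.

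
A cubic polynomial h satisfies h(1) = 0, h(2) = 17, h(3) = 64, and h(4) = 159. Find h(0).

Write h(x) = ax^3 + bx^2 + cx + d. Substituting each data point gives a linear system:
  a + b + c + d = 0
  8a + 4b + 2c + d = 17
  27a + 9b + 3c + d = 64
  64a + 16b + 4c + d = 159
Solving the system yields a = 3, b = -3, c = 5, d = -5.
So h(x) = 3x^3 - 3x^2 + 5x - 5.
Then h(0) = -5.

-5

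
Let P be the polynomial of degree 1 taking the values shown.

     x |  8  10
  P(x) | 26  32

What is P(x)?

P(x) = 3x + 2

Using the Lagrange interpolation formula with nodes 8, 10:
  L_0(x) = (x - 10) / -2
  L_1(x) = (x - 8) / 2
Then P(x) = 26·L_0(x) + 32·L_1(x).
Expanding and collecting terms gives P(x) = 3x + 2.
Check: P(10) = 32. ✓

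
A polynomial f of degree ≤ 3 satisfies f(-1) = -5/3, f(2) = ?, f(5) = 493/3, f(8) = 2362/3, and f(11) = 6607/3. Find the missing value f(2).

28/3

On equispaced nodes a degree-3 polynomial has vanishing fourth forward difference, so
  f(-1) - 4·f(2) + 6·f(5) - 4·f(8) + f(11) = 0.
Substituting the known values and solving for f(2):
  -4·f(2) = -112/3
  f(2) = 28/3.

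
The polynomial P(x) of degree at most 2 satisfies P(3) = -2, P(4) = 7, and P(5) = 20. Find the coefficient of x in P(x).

-5

Write P(x) = ax^2 + bx + c. Substituting each data point gives a linear system:
  9a + 3b + c = -2
  16a + 4b + c = 7
  25a + 5b + c = 20
Solving the system yields a = 2, b = -5, c = -5.
So P(x) = 2x^2 - 5x - 5.
The coefficient of x is -5.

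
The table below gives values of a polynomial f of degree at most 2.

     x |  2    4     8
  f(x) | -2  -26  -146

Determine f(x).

f(x) = -3x^2 + 6x - 2

Using the Lagrange interpolation formula with nodes 2, 4, 8:
  L_0(x) = (x - 4)(x - 8) / 12
  L_1(x) = (x - 2)(x - 8) / -8
  L_2(x) = (x - 2)(x - 4) / 24
Then f(x) = -2·L_0(x) - 26·L_1(x) - 146·L_2(x).
Expanding and collecting terms gives f(x) = -3x^2 + 6x - 2.
Check: f(8) = -146. ✓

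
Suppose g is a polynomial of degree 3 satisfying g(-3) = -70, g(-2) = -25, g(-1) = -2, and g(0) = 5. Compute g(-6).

-397

Using the Lagrange interpolation formula with nodes -3, -2, -1, 0:
  L_0(x) = (x + 2)(x + 1)x / -6
  L_1(x) = (x + 3)(x + 1)x / 2
  L_2(x) = (x + 3)(x + 2)x / -2
  L_3(x) = (x + 3)(x + 2)(x + 1) / 6
Then g(x) = -70·L_0(x) - 25·L_1(x) - 2·L_2(x) + 5·L_3(x).
Expanding and collecting terms gives g(x) = x^3 - 5x^2 + x + 5.
Evaluating at x = -6: g(-6) = -397.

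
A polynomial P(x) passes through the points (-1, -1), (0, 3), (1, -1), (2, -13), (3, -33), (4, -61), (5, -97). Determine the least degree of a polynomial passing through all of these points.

2

Forward differences of the values at x = -1, 0, 1, 2, 3, 4, 5:
  P  : -1  3  -1  -13  -33  -61  -97
  Δ  : 4  -4  -12  -20  -28  -36
  Δ^2: -8  -8  -8  -8  -8
  Δ^3: 0  0  0  0
  Δ^4: 0  0  0
  Δ^5: 0  0
  Δ^6: 0
The second differences are constant (-8) and nonzero, while all higher differences vanish, so the minimal degree is 2.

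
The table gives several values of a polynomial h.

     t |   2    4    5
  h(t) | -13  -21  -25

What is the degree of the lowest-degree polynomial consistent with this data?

Divided differences on the nodes 2, 4, 5:
  order 0: -13  -21  -25
  order 1: -4  -4
  order 2: 0
The order-1 divided differences are all -4 (nonzero) and every higher order vanishes, so the data lies on a polynomial of degree exactly 1.

1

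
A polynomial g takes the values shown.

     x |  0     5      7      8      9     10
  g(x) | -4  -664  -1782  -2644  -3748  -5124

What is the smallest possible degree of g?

Divided differences on the nodes 0, 5, 7, 8, 9, 10:
  order 0: -4  -664  -1782  -2644  -3748  -5124
  order 1: -132  -559  -862  -1104  -1376
  order 2: -61  -101  -121  -136
  order 3: -5  -5  -5
  order 4: 0  0
  order 5: 0
The order-3 divided differences are all -5 (nonzero) and every higher order vanishes, so the data lies on a polynomial of degree exactly 3.

3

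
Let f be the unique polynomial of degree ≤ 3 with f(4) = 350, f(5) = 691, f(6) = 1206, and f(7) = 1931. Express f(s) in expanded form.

f(s) = 6s^3 - 3s^2 + 2s + 6

Using the Lagrange interpolation formula with nodes 4, 5, 6, 7:
  L_0(s) = (s - 5)(s - 6)(s - 7) / -6
  L_1(s) = (s - 4)(s - 6)(s - 7) / 2
  L_2(s) = (s - 4)(s - 5)(s - 7) / -2
  L_3(s) = (s - 4)(s - 5)(s - 6) / 6
Then f(s) = 350·L_0(s) + 691·L_1(s) + 1206·L_2(s) + 1931·L_3(s).
Expanding and collecting terms gives f(s) = 6s^3 - 3s^2 + 2s + 6.
Check: f(6) = 1206. ✓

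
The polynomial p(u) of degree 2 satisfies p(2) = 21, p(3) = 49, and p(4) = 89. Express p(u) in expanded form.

p(u) = 6u^2 - 2u + 1

Write p(u) = au^2 + bu + c. Substituting each data point gives a linear system:
  4a + 2b + c = 21
  9a + 3b + c = 49
  16a + 4b + c = 89
Solving the system yields a = 6, b = -2, c = 1.
So p(u) = 6u^2 - 2u + 1.
Check: p(2) = 21. ✓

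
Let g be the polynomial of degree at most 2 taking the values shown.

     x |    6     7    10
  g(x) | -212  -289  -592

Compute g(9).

-479

Write g(x) = ax^2 + bx + c. Substituting each data point gives a linear system:
  36a + 6b + c = -212
  49a + 7b + c = -289
  100a + 10b + c = -592
Solving the system yields a = -6, b = 1, c = -2.
So g(x) = -6x² + x - 2.
Then g(9) = -479.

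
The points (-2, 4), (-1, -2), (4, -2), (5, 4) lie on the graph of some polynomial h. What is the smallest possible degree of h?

2

Divided differences on the nodes -2, -1, 4, 5:
  order 0: 4  -2  -2  4
  order 1: -6  0  6
  order 2: 1  1
  order 3: 0
The order-2 divided differences are all 1 (nonzero) and every higher order vanishes, so the data lies on a polynomial of degree exactly 2.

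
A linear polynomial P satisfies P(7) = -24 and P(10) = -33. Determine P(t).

P(t) = -3t - 3

Using the Lagrange interpolation formula with nodes 7, 10:
  L_0(t) = (t - 10) / -3
  L_1(t) = (t - 7) / 3
Then P(t) = -24·L_0(t) - 33·L_1(t).
Expanding and collecting terms gives P(t) = -3t - 3.
Check: P(10) = -33. ✓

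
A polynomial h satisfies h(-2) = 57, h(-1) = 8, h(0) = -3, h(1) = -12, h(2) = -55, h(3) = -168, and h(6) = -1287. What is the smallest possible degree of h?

3

Divided differences on the nodes -2, -1, 0, 1, 2, 3, 6:
  order 0: 57  8  -3  -12  -55  -168  -1287
  order 1: -49  -11  -9  -43  -113  -373
  order 2: 19  1  -17  -35  -65
  order 3: -6  -6  -6  -6
  order 4: 0  0  0
  order 5: 0  0
  order 6: 0
The order-3 divided differences are all -6 (nonzero) and every higher order vanishes, so the data lies on a polynomial of degree exactly 3.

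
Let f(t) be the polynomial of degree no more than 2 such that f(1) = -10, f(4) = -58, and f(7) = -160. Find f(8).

-206

Forward differences of the values at t = 1, 4, 7:
  f  : -10  -58  -160
  Δ  : -48  -102
  Δ^2: -54
The second differences are constant, confirming degree 2.
Interpolating (Newton forward form) and evaluating at t = 8 gives f(8) = -206.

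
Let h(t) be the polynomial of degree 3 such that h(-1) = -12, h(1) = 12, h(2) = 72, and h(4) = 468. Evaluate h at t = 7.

2292

Write h(t) = at^3 + bt^2 + ct + d. Substituting each data point gives a linear system:
  -a + b - c + d = -12
  a + b + c + d = 12
  8a + 4b + 2c + d = 72
  64a + 16b + 4c + d = 468
Solving the system yields a = 6, b = 4, c = 6, d = -4.
So h(t) = 6t^3 + 4t^2 + 6t - 4.
Then h(7) = 2292.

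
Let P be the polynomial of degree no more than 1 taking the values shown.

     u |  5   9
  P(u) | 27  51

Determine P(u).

Write P(u) = au + b. Substituting each data point gives a linear system:
  5a + b = 27
  9a + b = 51
Solving the system yields a = 6, b = -3.
So P(u) = 6u - 3.
Check: P(9) = 51. ✓

P(u) = 6u - 3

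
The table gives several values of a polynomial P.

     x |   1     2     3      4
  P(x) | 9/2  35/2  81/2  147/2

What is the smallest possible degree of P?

2

Forward differences of the values at x = 1, 2, 3, 4:
  P  : 9/2  35/2  81/2  147/2
  Δ  : 13  23  33
  Δ^2: 10  10
  Δ^3: 0
The second differences are constant (10) and nonzero, while all higher differences vanish, so the minimal degree is 2.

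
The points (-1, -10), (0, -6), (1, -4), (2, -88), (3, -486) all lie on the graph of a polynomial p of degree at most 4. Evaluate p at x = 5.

-3856

Write p(x) = ax^4 + bx^3 + cx^2 + dx + e. Substituting each data point gives a linear system:
  a - b + c - d + e = -10
  e = -6
  a + b + c + d + e = -4
  16a + 8b + 4c + 2d + e = -88
  81a + 27b + 9c + 3d + e = -486
Solving the system yields a = -6, b = -2, c = 5, d = 5, e = -6.
So p(x) = -6x⁴ - 2x³ + 5x² + 5x - 6.
Then p(5) = -3856.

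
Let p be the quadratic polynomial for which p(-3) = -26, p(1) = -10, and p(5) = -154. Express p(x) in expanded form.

p(x) = -5x^2 - 6x + 1

Write p(x) = ax^2 + bx + c. Substituting each data point gives a linear system:
  9a - 3b + c = -26
  a + b + c = -10
  25a + 5b + c = -154
Solving the system yields a = -5, b = -6, c = 1.
So p(x) = -5x² - 6x + 1.
Check: p(-3) = -26. ✓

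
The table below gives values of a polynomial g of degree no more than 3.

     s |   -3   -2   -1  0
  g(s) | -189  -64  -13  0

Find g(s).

Write g(s) = as^3 + bs^2 + cs + d. Substituting each data point gives a linear system:
  -27a + 9b - 3c + d = -189
  -8a + 4b - 2c + d = -64
  -a + b - c + d = -13
  d = 0
Solving the system yields a = 6, b = -1, c = 6, d = 0.
So g(s) = 6s^3 - s^2 + 6s.
Check: g(-1) = -13. ✓

g(s) = 6s^3 - s^2 + 6s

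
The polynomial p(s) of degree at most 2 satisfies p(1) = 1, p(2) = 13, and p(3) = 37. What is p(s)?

Write p(s) = as^2 + bs + c. Substituting each data point gives a linear system:
  a + b + c = 1
  4a + 2b + c = 13
  9a + 3b + c = 37
Solving the system yields a = 6, b = -6, c = 1.
So p(s) = 6s² - 6s + 1.
Check: p(3) = 37. ✓

p(s) = 6s^2 - 6s + 1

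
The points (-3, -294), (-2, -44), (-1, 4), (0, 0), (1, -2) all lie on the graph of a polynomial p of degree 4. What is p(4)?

-896

Forward differences of the values at n = -3, -2, -1, 0, 1:
  p  : -294  -44  4  0  -2
  Δ  : 250  48  -4  -2
  Δ^2: -202  -52  2
  Δ^3: 150  54
  Δ^4: -96
The fourth differences are constant, confirming degree 4.
Interpolating (Newton forward form) and evaluating at n = 4 gives p(4) = -896.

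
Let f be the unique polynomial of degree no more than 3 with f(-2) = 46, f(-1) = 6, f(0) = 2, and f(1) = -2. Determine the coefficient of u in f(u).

2

Write f(u) = au^3 + bu^2 + cu + d. Substituting each data point gives a linear system:
  -8a + 4b - 2c + d = 46
  -a + b - c + d = 6
  d = 2
  a + b + c + d = -2
Solving the system yields a = -6, b = 0, c = 2, d = 2.
So f(u) = -6u^3 + 2u + 2.
The coefficient of u is 2.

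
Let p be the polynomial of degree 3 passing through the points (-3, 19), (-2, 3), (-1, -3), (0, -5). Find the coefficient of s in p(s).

-2

Write p(s) = as^3 + bs^2 + cs + d. Substituting each data point gives a linear system:
  -27a + 9b - 3c + d = 19
  -8a + 4b - 2c + d = 3
  -a + b - c + d = -3
  d = -5
Solving the system yields a = -1, b = -1, c = -2, d = -5.
So p(s) = -s^3 - s^2 - 2s - 5.
The coefficient of s is -2.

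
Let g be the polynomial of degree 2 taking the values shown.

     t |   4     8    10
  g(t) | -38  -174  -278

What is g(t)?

g(t) = -3t^2 + 2t + 2

Write g(t) = at^2 + bt + c. Substituting each data point gives a linear system:
  16a + 4b + c = -38
  64a + 8b + c = -174
  100a + 10b + c = -278
Solving the system yields a = -3, b = 2, c = 2.
So g(t) = -3t^2 + 2t + 2.
Check: g(8) = -174. ✓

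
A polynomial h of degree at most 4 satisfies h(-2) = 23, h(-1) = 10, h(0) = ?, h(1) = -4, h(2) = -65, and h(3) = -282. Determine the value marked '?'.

3

The 5 known points determine the degree-4 polynomial uniquely.
Write h(t) = at^4 + bt^3 + ct^2 + dt + e. Substituting each data point gives a linear system:
  16a - 8b + 4c - 2d + e = 23
  a - b + c - d + e = 10
  a + b + c + d + e = -4
  16a + 8b + 4c + 2d + e = -65
  81a + 27b + 9c + 3d + e = -282
Solving the system yields a = -2, b = -5, c = 2, d = -2, e = 3.
So h(t) = -2t^4 - 5t^3 + 2t^2 - 2t + 3.
Then h(0) = 3.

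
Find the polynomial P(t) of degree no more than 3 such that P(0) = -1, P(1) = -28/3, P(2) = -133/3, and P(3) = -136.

P(t) = -5t^3 + (5/3)t^2 - 5t - 1

Write P(t) = at^3 + bt^2 + ct + d. Substituting each data point gives a linear system:
  d = -1
  a + b + c + d = -28/3
  8a + 4b + 2c + d = -133/3
  27a + 9b + 3c + d = -136
Solving the system yields a = -5, b = 5/3, c = -5, d = -1.
So P(t) = -5t^3 + (5/3)t^2 - 5t - 1.
Check: P(1) = -28/3. ✓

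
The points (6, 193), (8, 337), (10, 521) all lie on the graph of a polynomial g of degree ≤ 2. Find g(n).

g(n) = 5n^2 + 2n + 1

Using the Lagrange interpolation formula with nodes 6, 8, 10:
  L_0(n) = (n - 8)(n - 10) / 8
  L_1(n) = (n - 6)(n - 10) / -4
  L_2(n) = (n - 6)(n - 8) / 8
Then g(n) = 193·L_0(n) + 337·L_1(n) + 521·L_2(n).
Expanding and collecting terms gives g(n) = 5n² + 2n + 1.
Check: g(8) = 337. ✓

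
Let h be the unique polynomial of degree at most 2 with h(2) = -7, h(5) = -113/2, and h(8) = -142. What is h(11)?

-527/2

Using the Lagrange interpolation formula with nodes 2, 5, 8:
  L_0(s) = (s - 5)(s - 8) / 18
  L_1(s) = (s - 2)(s - 8) / -9
  L_2(s) = (s - 2)(s - 5) / 18
Then h(s) = -7·L_0(s) - 113/2·L_1(s) - 142·L_2(s).
Expanding and collecting terms gives h(s) = -2s^2 - (5/2)s + 6.
Evaluating at s = 11: h(11) = -527/2.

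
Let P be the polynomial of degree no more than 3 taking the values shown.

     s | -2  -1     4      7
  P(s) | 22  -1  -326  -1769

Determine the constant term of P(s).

Write P(s) = as^3 + bs^2 + cs + d. Substituting each data point gives a linear system:
  -8a + 4b - 2c + d = 22
  -a + b - c + d = -1
  64a + 16b + 4c + d = -326
  343a + 49b + 7c + d = -1769
Solving the system yields a = -5, b = -2, c = 6, d = 2.
So P(s) = -5s^3 - 2s^2 + 6s + 2.
The constant term is 2.

2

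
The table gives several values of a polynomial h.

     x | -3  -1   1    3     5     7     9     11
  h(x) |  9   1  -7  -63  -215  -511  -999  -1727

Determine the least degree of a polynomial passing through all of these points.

3

Forward differences of the values at x = -3, -1, 1, 3, 5, 7, 9, 11:
  h  : 9  1  -7  -63  -215  -511  -999  -1727
  Δ  : -8  -8  -56  -152  -296  -488  -728
  Δ^2: 0  -48  -96  -144  -192  -240
  Δ^3: -48  -48  -48  -48  -48
  Δ^4: 0  0  0  0
  Δ^5: 0  0  0
  Δ^6: 0  0
  Δ^7: 0
The third differences are constant (-48) and nonzero, while all higher differences vanish, so the minimal degree is 3.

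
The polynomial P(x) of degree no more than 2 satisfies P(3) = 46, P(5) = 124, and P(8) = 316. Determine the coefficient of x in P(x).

-1

Write P(x) = ax^2 + bx + c. Substituting each data point gives a linear system:
  9a + 3b + c = 46
  25a + 5b + c = 124
  64a + 8b + c = 316
Solving the system yields a = 5, b = -1, c = 4.
So P(x) = 5x^2 - x + 4.
The coefficient of x is -1.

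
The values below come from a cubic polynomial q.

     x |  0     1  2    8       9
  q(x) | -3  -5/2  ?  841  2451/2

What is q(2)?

4

The 4 known points determine the degree-3 polynomial uniquely.
Write q(x) = ax^3 + bx^2 + cx + d. Substituting each data point gives a linear system:
  d = -3
  a + b + c + d = -5/2
  512a + 64b + 8c + d = 841
  729a + 81b + 9c + d = 2451/2
Solving the system yields a = 2, b = -3, c = 3/2, d = -3.
So q(x) = 2x^3 - 3x^2 + (3/2)x - 3.
Then q(2) = 4.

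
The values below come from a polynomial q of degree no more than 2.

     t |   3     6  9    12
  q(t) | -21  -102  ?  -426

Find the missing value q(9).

-237

The 3 known points determine the degree-2 polynomial uniquely.
Write q(t) = at^2 + bt + c. Substituting each data point gives a linear system:
  9a + 3b + c = -21
  36a + 6b + c = -102
  144a + 12b + c = -426
Solving the system yields a = -3, b = 0, c = 6.
So q(t) = -3t^2 + 6.
Then q(9) = -237.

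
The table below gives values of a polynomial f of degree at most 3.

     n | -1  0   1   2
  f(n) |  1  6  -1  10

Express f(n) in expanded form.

f(n) = 5n^3 - 6n^2 - 6n + 6

Write f(n) = an^3 + bn^2 + cn + d. Substituting each data point gives a linear system:
  -a + b - c + d = 1
  d = 6
  a + b + c + d = -1
  8a + 4b + 2c + d = 10
Solving the system yields a = 5, b = -6, c = -6, d = 6.
So f(n) = 5n³ - 6n² - 6n + 6.
Check: f(1) = -1. ✓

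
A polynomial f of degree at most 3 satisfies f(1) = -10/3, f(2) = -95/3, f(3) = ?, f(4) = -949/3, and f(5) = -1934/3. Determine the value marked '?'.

-124

On equispaced nodes a degree-3 polynomial has vanishing fourth forward difference, so
  f(1) - 4·f(2) + 6·f(3) - 4·f(4) + f(5) = 0.
Substituting the known values and solving for f(3):
  6·f(3) = -744
  f(3) = -124.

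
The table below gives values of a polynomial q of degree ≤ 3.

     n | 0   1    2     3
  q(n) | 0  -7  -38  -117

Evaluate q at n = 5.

-515

Using the Lagrange interpolation formula with nodes 0, 1, 2, 3:
  L_0(n) = (n - 1)(n - 2)(n - 3) / -6
  L_1(n) = n(n - 2)(n - 3) / 2
  L_2(n) = n(n - 1)(n - 3) / -2
  L_3(n) = n(n - 1)(n - 2) / 6
Then q(n) = 0·L_0(n) - 7·L_1(n) - 38·L_2(n) - 117·L_3(n).
Expanding and collecting terms gives q(n) = -4n^3 - 3n.
Evaluating at n = 5: q(5) = -515.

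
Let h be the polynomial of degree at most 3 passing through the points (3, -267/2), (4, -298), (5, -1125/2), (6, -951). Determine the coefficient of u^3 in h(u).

Write h(u) = au^3 + bu^2 + cu + d. Substituting each data point gives a linear system:
  27a + 9b + 3c + d = -267/2
  64a + 16b + 4c + d = -298
  125a + 25b + 5c + d = -1125/2
  216a + 36b + 6c + d = -951
Solving the system yields a = -4, b = -2, c = -5/2, d = 0.
So h(u) = -4u³ - 2u² - (5/2)u.
The leading coefficient is -4.

-4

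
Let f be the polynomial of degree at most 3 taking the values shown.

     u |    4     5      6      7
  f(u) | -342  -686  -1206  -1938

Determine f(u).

Write f(u) = au^3 + bu^2 + cu + d. Substituting each data point gives a linear system:
  64a + 16b + 4c + d = -342
  125a + 25b + 5c + d = -686
  216a + 36b + 6c + d = -1206
  343a + 49b + 7c + d = -1938
Solving the system yields a = -6, b = 2, c = 4, d = -6.
So f(u) = -6u^3 + 2u^2 + 4u - 6.
Check: f(7) = -1938. ✓

f(u) = -6u^3 + 2u^2 + 4u - 6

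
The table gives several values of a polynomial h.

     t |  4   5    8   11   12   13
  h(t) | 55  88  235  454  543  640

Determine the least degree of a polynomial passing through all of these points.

Divided differences on the nodes 4, 5, 8, 11, 12, 13:
  order 0: 55  88  235  454  543  640
  order 1: 33  49  73  89  97
  order 2: 4  4  4  4
  order 3: 0  0  0
  order 4: 0  0
  order 5: 0
The order-2 divided differences are all 4 (nonzero) and every higher order vanishes, so the data lies on a polynomial of degree exactly 2.

2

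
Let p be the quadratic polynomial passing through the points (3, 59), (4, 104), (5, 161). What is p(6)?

230

Forward differences of the values at u = 3, 4, 5:
  p  : 59  104  161
  Δ  : 45  57
  Δ^2: 12
The second differences are constant, confirming degree 2.
Interpolating (Newton forward form) and evaluating at u = 6 gives p(6) = 230.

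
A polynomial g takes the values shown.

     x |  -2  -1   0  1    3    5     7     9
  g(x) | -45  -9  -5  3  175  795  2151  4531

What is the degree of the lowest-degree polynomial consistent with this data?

3

Divided differences on the nodes -2, -1, 0, 1, 3, 5, 7, 9:
  order 0: -45  -9  -5  3  175  795  2151  4531
  order 1: 36  4  8  86  310  678  1190
  order 2: -16  2  26  56  92  128
  order 3: 6  6  6  6  6
  order 4: 0  0  0  0
  order 5: 0  0  0
  order 6: 0  0
  order 7: 0
The order-3 divided differences are all 6 (nonzero) and every higher order vanishes, so the data lies on a polynomial of degree exactly 3.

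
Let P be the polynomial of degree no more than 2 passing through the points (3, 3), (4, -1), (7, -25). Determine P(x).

P(x) = -x^2 + 3x + 3

Using the Lagrange interpolation formula with nodes 3, 4, 7:
  L_0(x) = (x - 4)(x - 7) / 4
  L_1(x) = (x - 3)(x - 7) / -3
  L_2(x) = (x - 3)(x - 4) / 12
Then P(x) = 3·L_0(x) - 1·L_1(x) - 25·L_2(x).
Expanding and collecting terms gives P(x) = -x^2 + 3x + 3.
Check: P(3) = 3. ✓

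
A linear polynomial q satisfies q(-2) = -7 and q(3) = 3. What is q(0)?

Write q(u) = au + b. Substituting each data point gives a linear system:
  -2a + b = -7
  3a + b = 3
Solving the system yields a = 2, b = -3.
So q(u) = 2u - 3.
Then q(0) = -3.

-3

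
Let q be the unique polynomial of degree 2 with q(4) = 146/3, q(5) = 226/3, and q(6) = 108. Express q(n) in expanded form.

Write q(n) = an^2 + bn + c. Substituting each data point gives a linear system:
  16a + 4b + c = 146/3
  25a + 5b + c = 226/3
  36a + 6b + c = 108
Solving the system yields a = 3, b = -1/3, c = 2.
So q(n) = 3n² - (1/3)n + 2.
Check: q(6) = 108. ✓

q(n) = 3n^2 - (1/3)n + 2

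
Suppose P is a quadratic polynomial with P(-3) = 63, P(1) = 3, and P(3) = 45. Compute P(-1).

9

Using the Lagrange interpolation formula with nodes -3, 1, 3:
  L_0(s) = (s - 1)(s - 3) / 24
  L_1(s) = (s + 3)(s - 3) / -8
  L_2(s) = (s + 3)(s - 1) / 12
Then P(s) = 63·L_0(s) + 3·L_1(s) + 45·L_2(s).
Expanding and collecting terms gives P(s) = 6s^2 - 3s.
Evaluating at s = -1: P(-1) = 9.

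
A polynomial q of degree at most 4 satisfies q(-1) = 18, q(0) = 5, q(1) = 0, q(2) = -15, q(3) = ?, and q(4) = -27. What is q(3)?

-34

The 5 known points determine the degree-4 polynomial uniquely.
Write q(x) = ax^4 + bx^3 + cx^2 + dx + e. Substituting each data point gives a linear system:
  a - b + c - d + e = 18
  e = 5
  a + b + c + d + e = 0
  16a + 8b + 4c + 2d + e = -15
  256a + 64b + 16c + 4d + e = -27
Solving the system yields a = 1, b = -5, c = 3, d = -4, e = 5.
So q(x) = x⁴ - 5x³ + 3x² - 4x + 5.
Then q(3) = -34.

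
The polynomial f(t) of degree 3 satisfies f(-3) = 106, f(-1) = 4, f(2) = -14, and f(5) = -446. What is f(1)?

6

Using the Lagrange interpolation formula with nodes -3, -1, 2, 5:
  L_0(t) = (t + 1)(t - 2)(t - 5) / -80
  L_1(t) = (t + 3)(t - 2)(t - 5) / 36
  L_2(t) = (t + 3)(t + 1)(t - 5) / -45
  L_3(t) = (t + 3)(t + 1)(t - 2) / 144
Then f(t) = 106·L_0(t) + 4·L_1(t) - 14·L_2(t) - 446·L_3(t).
Expanding and collecting terms gives f(t) = -4t^3 + t^2 + 5t + 4.
Evaluating at t = 1: f(1) = 6.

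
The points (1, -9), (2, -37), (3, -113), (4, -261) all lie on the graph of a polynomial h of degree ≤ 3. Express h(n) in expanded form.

Write h(n) = an^3 + bn^2 + cn + d. Substituting each data point gives a linear system:
  a + b + c + d = -9
  8a + 4b + 2c + d = -37
  27a + 9b + 3c + d = -113
  64a + 16b + 4c + d = -261
Solving the system yields a = -4, b = 0, c = 0, d = -5.
So h(n) = -4n^3 - 5.
Check: h(4) = -261. ✓

h(n) = -4n^3 - 5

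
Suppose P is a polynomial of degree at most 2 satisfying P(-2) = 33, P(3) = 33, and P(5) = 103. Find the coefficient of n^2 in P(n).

5

Write P(n) = an^2 + bn + c. Substituting each data point gives a linear system:
  4a - 2b + c = 33
  9a + 3b + c = 33
  25a + 5b + c = 103
Solving the system yields a = 5, b = -5, c = 3.
So P(n) = 5n^2 - 5n + 3.
The leading coefficient is 5.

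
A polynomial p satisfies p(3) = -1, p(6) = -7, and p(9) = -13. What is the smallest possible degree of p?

Forward differences of the values at s = 3, 6, 9:
  p  : -1  -7  -13
  Δ  : -6  -6
  Δ^2: 0
The first differences are constant (-6) and nonzero, while all higher differences vanish, so the minimal degree is 1.

1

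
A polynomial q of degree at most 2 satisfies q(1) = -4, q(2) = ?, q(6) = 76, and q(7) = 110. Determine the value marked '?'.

The 3 known points determine the degree-2 polynomial uniquely.
Write q(u) = au^2 + bu + c. Substituting each data point gives a linear system:
  a + b + c = -4
  36a + 6b + c = 76
  49a + 7b + c = 110
Solving the system yields a = 3, b = -5, c = -2.
So q(u) = 3u^2 - 5u - 2.
Then q(2) = 0.

0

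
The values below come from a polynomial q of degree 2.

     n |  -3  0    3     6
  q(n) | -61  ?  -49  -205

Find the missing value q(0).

-1

The 3 known points determine the degree-2 polynomial uniquely.
Write q(n) = an^2 + bn + c. Substituting each data point gives a linear system:
  9a - 3b + c = -61
  9a + 3b + c = -49
  36a + 6b + c = -205
Solving the system yields a = -6, b = 2, c = -1.
So q(n) = -6n^2 + 2n - 1.
Then q(0) = -1.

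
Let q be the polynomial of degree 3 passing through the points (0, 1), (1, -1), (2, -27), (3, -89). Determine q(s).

q(s) = -2s^3 - 6s^2 + 6s + 1

Write q(s) = as^3 + bs^2 + cs + d. Substituting each data point gives a linear system:
  d = 1
  a + b + c + d = -1
  8a + 4b + 2c + d = -27
  27a + 9b + 3c + d = -89
Solving the system yields a = -2, b = -6, c = 6, d = 1.
So q(s) = -2s^3 - 6s^2 + 6s + 1.
Check: q(2) = -27. ✓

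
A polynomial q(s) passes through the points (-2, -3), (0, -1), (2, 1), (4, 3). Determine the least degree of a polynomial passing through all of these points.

Forward differences of the values at s = -2, 0, 2, 4:
  q  : -3  -1  1  3
  Δ  : 2  2  2
  Δ^2: 0  0
  Δ^3: 0
The first differences are constant (2) and nonzero, while all higher differences vanish, so the minimal degree is 1.

1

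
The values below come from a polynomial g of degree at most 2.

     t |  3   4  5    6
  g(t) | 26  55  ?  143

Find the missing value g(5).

94

On equispaced nodes a degree-2 polynomial has vanishing third forward difference, so
  - g(3) + 3·g(4) - 3·g(5) + g(6) = 0.
Substituting the known values and solving for g(5):
  -3·g(5) = -282
  g(5) = 94.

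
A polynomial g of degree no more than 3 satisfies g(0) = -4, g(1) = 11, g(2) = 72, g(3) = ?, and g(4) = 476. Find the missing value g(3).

On equispaced nodes a degree-3 polynomial has vanishing fourth forward difference, so
  g(0) - 4·g(1) + 6·g(2) - 4·g(3) + g(4) = 0.
Substituting the known values and solving for g(3):
  -4·g(3) = -860
  g(3) = 215.

215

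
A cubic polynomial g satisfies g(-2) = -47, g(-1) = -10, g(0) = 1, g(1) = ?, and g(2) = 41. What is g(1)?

10

The 4 known points determine the degree-3 polynomial uniquely.
Write g(t) = at^3 + bt^2 + ct + d. Substituting each data point gives a linear system:
  -8a + 4b - 2c + d = -47
  -a + b - c + d = -10
  d = 1
  8a + 4b + 2c + d = 41
Solving the system yields a = 4, b = -1, c = 6, d = 1.
So g(t) = 4t^3 - t^2 + 6t + 1.
Then g(1) = 10.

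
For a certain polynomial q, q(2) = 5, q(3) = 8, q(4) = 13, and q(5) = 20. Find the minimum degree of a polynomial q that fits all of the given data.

2

Divided differences on the nodes 2, 3, 4, 5:
  order 0: 5  8  13  20
  order 1: 3  5  7
  order 2: 1  1
  order 3: 0
The order-2 divided differences are all 1 (nonzero) and every higher order vanishes, so the data lies on a polynomial of degree exactly 2.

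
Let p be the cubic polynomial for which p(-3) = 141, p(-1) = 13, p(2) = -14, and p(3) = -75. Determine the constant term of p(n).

Write p(n) = an^3 + bn^2 + cn + d. Substituting each data point gives a linear system:
  -27a + 9b - 3c + d = 141
  -a + b - c + d = 13
  8a + 4b + 2c + d = -14
  27a + 9b + 3c + d = -75
Solving the system yields a = -4, b = 3, c = 0, d = 6.
So p(n) = -4n^3 + 3n^2 + 6.
The constant term is 6.

6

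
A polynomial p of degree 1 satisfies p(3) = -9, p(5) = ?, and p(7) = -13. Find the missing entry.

The 2 known points determine the degree-1 polynomial uniquely.
Write p(s) = as + b. Substituting each data point gives a linear system:
  3a + b = -9
  7a + b = -13
Solving the system yields a = -1, b = -6.
So p(s) = -s - 6.
Then p(5) = -11.

-11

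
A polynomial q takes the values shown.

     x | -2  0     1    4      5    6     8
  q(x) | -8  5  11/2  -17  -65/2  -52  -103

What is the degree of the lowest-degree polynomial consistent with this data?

Divided differences on the nodes -2, 0, 1, 4, 5, 6, 8:
  order 0: -8  5  11/2  -17  -65/2  -52  -103
  order 1: 13/2  1/2  -15/2  -31/2  -39/2  -51/2
  order 2: -2  -2  -2  -2  -2
  order 3: 0  0  0  0
  order 4: 0  0  0
  order 5: 0  0
  order 6: 0
The order-2 divided differences are all -2 (nonzero) and every higher order vanishes, so the data lies on a polynomial of degree exactly 2.

2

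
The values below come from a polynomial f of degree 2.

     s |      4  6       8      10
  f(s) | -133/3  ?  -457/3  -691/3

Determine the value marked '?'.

-271/3

On equispaced nodes a degree-2 polynomial has vanishing third forward difference, so
  - f(4) + 3·f(6) - 3·f(8) + f(10) = 0.
Substituting the known values and solving for f(6):
  3·f(6) = -271
  f(6) = -271/3.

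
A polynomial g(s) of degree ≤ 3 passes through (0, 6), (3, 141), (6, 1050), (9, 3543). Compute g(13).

Write g(s) = as^3 + bs^2 + cs + d. Substituting each data point gives a linear system:
  d = 6
  27a + 9b + 3c + d = 141
  216a + 36b + 6c + d = 1050
  729a + 81b + 9c + d = 3543
Solving the system yields a = 5, b = -2, c = 6, d = 6.
So g(s) = 5s³ - 2s² + 6s + 6.
Then g(13) = 10731.

10731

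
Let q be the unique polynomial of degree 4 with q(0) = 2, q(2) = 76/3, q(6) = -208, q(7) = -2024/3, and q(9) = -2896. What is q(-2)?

-152/3

Write q(t) = at^4 + bt^3 + ct^2 + dt + e. Substituting each data point gives a linear system:
  e = 2
  16a + 8b + 4c + 2d + e = 76/3
  1296a + 216b + 36c + 6d + e = -208
  2401a + 343b + 49c + 7d + e = -2024/3
  6561a + 729b + 81c + 9d + e = -2896
Solving the system yields a = -1, b = 5, c = 1/3, d = -1, e = 2.
So q(t) = -t^4 + 5t^3 + (1/3)t^2 - t + 2.
Then q(-2) = -152/3.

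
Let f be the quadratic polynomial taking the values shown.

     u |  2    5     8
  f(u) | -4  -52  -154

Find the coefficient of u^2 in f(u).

Write f(u) = au^2 + bu + c. Substituting each data point gives a linear system:
  4a + 2b + c = -4
  25a + 5b + c = -52
  64a + 8b + c = -154
Solving the system yields a = -3, b = 5, c = -2.
So f(u) = -3u^2 + 5u - 2.
The leading coefficient is -3.

-3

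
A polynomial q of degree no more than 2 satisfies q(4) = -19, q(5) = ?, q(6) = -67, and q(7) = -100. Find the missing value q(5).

The 3 known points determine the degree-2 polynomial uniquely.
Write q(x) = ax^2 + bx + c. Substituting each data point gives a linear system:
  16a + 4b + c = -19
  36a + 6b + c = -67
  49a + 7b + c = -100
Solving the system yields a = -3, b = 6, c = 5.
So q(x) = -3x^2 + 6x + 5.
Then q(5) = -40.

-40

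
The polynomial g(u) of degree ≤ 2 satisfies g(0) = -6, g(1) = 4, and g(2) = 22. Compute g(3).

Using the Lagrange interpolation formula with nodes 0, 1, 2:
  L_0(u) = (u - 1)(u - 2) / 2
  L_1(u) = u(u - 2) / -1
  L_2(u) = u(u - 1) / 2
Then g(u) = -6·L_0(u) + 4·L_1(u) + 22·L_2(u).
Expanding and collecting terms gives g(u) = 4u² + 6u - 6.
Evaluating at u = 3: g(3) = 48.

48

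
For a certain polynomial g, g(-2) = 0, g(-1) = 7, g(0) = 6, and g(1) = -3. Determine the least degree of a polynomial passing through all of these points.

2

Forward differences of the values at u = -2, -1, 0, 1:
  g  : 0  7  6  -3
  Δ  : 7  -1  -9
  Δ^2: -8  -8
  Δ^3: 0
The second differences are constant (-8) and nonzero, while all higher differences vanish, so the minimal degree is 2.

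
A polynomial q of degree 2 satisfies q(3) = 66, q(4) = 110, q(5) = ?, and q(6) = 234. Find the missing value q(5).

166

On equispaced nodes a degree-2 polynomial has vanishing third forward difference, so
  - q(3) + 3·q(4) - 3·q(5) + q(6) = 0.
Substituting the known values and solving for q(5):
  -3·q(5) = -498
  q(5) = 166.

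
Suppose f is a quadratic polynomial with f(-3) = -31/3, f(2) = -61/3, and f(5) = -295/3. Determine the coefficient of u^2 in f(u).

-3

Write f(u) = au^2 + bu + c. Substituting each data point gives a linear system:
  9a - 3b + c = -31/3
  4a + 2b + c = -61/3
  25a + 5b + c = -295/3
Solving the system yields a = -3, b = -5, c = 5/3.
So f(u) = -3u² - 5u + 5/3.
The leading coefficient is -3.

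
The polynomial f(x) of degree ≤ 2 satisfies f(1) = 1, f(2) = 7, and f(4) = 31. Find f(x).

f(x) = 2x^2 - 1

Using the Lagrange interpolation formula with nodes 1, 2, 4:
  L_0(x) = (x - 2)(x - 4) / 3
  L_1(x) = (x - 1)(x - 4) / -2
  L_2(x) = (x - 1)(x - 2) / 6
Then f(x) = 1·L_0(x) + 7·L_1(x) + 31·L_2(x).
Expanding and collecting terms gives f(x) = 2x^2 - 1.
Check: f(2) = 7. ✓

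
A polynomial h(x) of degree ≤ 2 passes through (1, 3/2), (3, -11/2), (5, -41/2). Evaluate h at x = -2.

Forward differences of the values at x = 1, 3, 5:
  h  : 3/2  -11/2  -41/2
  Δ  : -7  -15
  Δ^2: -8
The second differences are constant, confirming degree 2.
Interpolating (Newton forward form) and evaluating at x = -2 gives h(-2) = -3.

-3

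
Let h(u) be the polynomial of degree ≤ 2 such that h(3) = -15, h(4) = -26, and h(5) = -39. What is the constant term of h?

6

Write h(u) = au^2 + bu + c. Substituting each data point gives a linear system:
  9a + 3b + c = -15
  16a + 4b + c = -26
  25a + 5b + c = -39
Solving the system yields a = -1, b = -4, c = 6.
So h(u) = -u^2 - 4u + 6.
The constant term is 6.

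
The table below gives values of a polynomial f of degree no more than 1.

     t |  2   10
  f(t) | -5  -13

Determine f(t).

Using the Lagrange interpolation formula with nodes 2, 10:
  L_0(t) = (t - 10) / -8
  L_1(t) = (t - 2) / 8
Then f(t) = -5·L_0(t) - 13·L_1(t).
Expanding and collecting terms gives f(t) = -t - 3.
Check: f(2) = -5. ✓

f(t) = -t - 3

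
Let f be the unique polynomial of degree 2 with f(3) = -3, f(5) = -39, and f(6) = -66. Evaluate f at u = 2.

6

Using the Lagrange interpolation formula with nodes 3, 5, 6:
  L_0(u) = (u - 5)(u - 6) / 6
  L_1(u) = (u - 3)(u - 6) / -2
  L_2(u) = (u - 3)(u - 5) / 3
Then f(u) = -3·L_0(u) - 39·L_1(u) - 66·L_2(u).
Expanding and collecting terms gives f(u) = -3u^2 + 6u + 6.
Evaluating at u = 2: f(2) = 6.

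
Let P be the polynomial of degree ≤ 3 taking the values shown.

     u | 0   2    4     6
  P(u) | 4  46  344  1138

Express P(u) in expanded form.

Write P(u) = au^3 + bu^2 + cu + d. Substituting each data point gives a linear system:
  d = 4
  8a + 4b + 2c + d = 46
  64a + 16b + 4c + d = 344
  216a + 36b + 6c + d = 1138
Solving the system yields a = 5, b = 2, c = -3, d = 4.
So P(u) = 5u^3 + 2u^2 - 3u + 4.
Check: P(0) = 4. ✓

P(u) = 5u^3 + 2u^2 - 3u + 4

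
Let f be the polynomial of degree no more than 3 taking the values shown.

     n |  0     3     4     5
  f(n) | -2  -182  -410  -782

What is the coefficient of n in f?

-6

Write f(n) = an^3 + bn^2 + cn + d. Substituting each data point gives a linear system:
  d = -2
  27a + 9b + 3c + d = -182
  64a + 16b + 4c + d = -410
  125a + 25b + 5c + d = -782
Solving the system yields a = -6, b = 0, c = -6, d = -2.
So f(n) = -6n^3 - 6n - 2.
The coefficient of n is -6.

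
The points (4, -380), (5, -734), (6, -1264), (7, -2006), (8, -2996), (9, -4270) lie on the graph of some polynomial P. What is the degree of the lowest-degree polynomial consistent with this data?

Forward differences of the values at t = 4, 5, 6, 7, 8, 9:
  P  : -380  -734  -1264  -2006  -2996  -4270
  Δ  : -354  -530  -742  -990  -1274
  Δ^2: -176  -212  -248  -284
  Δ^3: -36  -36  -36
  Δ^4: 0  0
  Δ^5: 0
The third differences are constant (-36) and nonzero, while all higher differences vanish, so the minimal degree is 3.

3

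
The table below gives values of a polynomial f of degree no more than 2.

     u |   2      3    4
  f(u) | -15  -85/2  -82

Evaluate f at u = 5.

-267/2

Write f(u) = au^2 + bu + c. Substituting each data point gives a linear system:
  4a + 2b + c = -15
  9a + 3b + c = -85/2
  16a + 4b + c = -82
Solving the system yields a = -6, b = 5/2, c = 4.
So f(u) = -6u^2 + (5/2)u + 4.
Then f(5) = -267/2.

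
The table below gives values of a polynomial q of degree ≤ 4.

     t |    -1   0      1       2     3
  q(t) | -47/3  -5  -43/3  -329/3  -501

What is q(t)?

q(t) = -6t^4 + t^3 - 4t^2 - (1/3)t - 5

Using the Lagrange interpolation formula with nodes -1, 0, 1, 2, 3:
  L_0(t) = t(t - 1)(t - 2)(t - 3) / 24
  L_1(t) = (t + 1)(t - 1)(t - 2)(t - 3) / -6
  L_2(t) = (t + 1)t(t - 2)(t - 3) / 4
  L_3(t) = (t + 1)t(t - 1)(t - 3) / -6
  L_4(t) = (t + 1)t(t - 1)(t - 2) / 24
Then q(t) = -47/3·L_0(t) - 5·L_1(t) - 43/3·L_2(t) - 329/3·L_3(t) - 501·L_4(t).
Expanding and collecting terms gives q(t) = -6t^4 + t^3 - 4t^2 - (1/3)t - 5.
Check: q(0) = -5. ✓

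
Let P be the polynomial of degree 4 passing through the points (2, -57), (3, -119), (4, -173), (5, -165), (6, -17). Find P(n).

P(n) = n^4 - 5n^3 - 6n^2 - 2n - 5

Write P(n) = an^4 + bn^3 + cn^2 + dn + e. Substituting each data point gives a linear system:
  16a + 8b + 4c + 2d + e = -57
  81a + 27b + 9c + 3d + e = -119
  256a + 64b + 16c + 4d + e = -173
  625a + 125b + 25c + 5d + e = -165
  1296a + 216b + 36c + 6d + e = -17
Solving the system yields a = 1, b = -5, c = -6, d = -2, e = -5.
So P(n) = n⁴ - 5n³ - 6n² - 2n - 5.
Check: P(3) = -119. ✓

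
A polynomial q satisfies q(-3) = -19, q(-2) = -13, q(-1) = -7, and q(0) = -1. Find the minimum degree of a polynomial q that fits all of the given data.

Forward differences of the values at u = -3, -2, -1, 0:
  q  : -19  -13  -7  -1
  Δ  : 6  6  6
  Δ^2: 0  0
  Δ^3: 0
The first differences are constant (6) and nonzero, while all higher differences vanish, so the minimal degree is 1.

1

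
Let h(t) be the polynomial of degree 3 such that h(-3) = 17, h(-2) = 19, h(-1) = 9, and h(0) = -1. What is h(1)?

1

Write h(t) = at^3 + bt^2 + ct + d. Substituting each data point gives a linear system:
  -27a + 9b - 3c + d = 17
  -8a + 4b - 2c + d = 19
  -a + b - c + d = 9
  d = -1
Solving the system yields a = 2, b = 6, c = -6, d = -1.
So h(t) = 2t^3 + 6t^2 - 6t - 1.
Then h(1) = 1.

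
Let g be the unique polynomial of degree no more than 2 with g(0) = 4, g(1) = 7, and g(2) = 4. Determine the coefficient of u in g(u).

6

Write g(u) = au^2 + bu + c. Substituting each data point gives a linear system:
  c = 4
  a + b + c = 7
  4a + 2b + c = 4
Solving the system yields a = -3, b = 6, c = 4.
So g(u) = -3u^2 + 6u + 4.
The coefficient of u is 6.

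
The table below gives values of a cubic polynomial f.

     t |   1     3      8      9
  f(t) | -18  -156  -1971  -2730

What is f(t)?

f(t) = -3t^3 - 6t^2 - 6t - 3

Using the Lagrange interpolation formula with nodes 1, 3, 8, 9:
  L_0(t) = (t - 3)(t - 8)(t - 9) / -112
  L_1(t) = (t - 1)(t - 8)(t - 9) / 60
  L_2(t) = (t - 1)(t - 3)(t - 9) / -35
  L_3(t) = (t - 1)(t - 3)(t - 8) / 48
Then f(t) = -18·L_0(t) - 156·L_1(t) - 1971·L_2(t) - 2730·L_3(t).
Expanding and collecting terms gives f(t) = -3t^3 - 6t^2 - 6t - 3.
Check: f(3) = -156. ✓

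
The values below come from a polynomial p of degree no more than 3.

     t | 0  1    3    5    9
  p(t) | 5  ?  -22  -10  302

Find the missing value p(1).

-2

The 4 known points determine the degree-3 polynomial uniquely.
Write p(t) = at^3 + bt^2 + ct + d. Substituting each data point gives a linear system:
  d = 5
  27a + 9b + 3c + d = -22
  125a + 25b + 5c + d = -10
  729a + 81b + 9c + d = 302
Solving the system yields a = 1, b = -5, c = -3, d = 5.
So p(t) = t³ - 5t² - 3t + 5.
Then p(1) = -2.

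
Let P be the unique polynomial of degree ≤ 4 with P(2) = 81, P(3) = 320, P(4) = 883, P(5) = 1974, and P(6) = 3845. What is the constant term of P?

-1

Write P(t) = at^4 + bt^3 + ct^2 + dt + e. Substituting each data point gives a linear system:
  16a + 8b + 4c + 2d + e = 81
  81a + 27b + 9c + 3d + e = 320
  256a + 64b + 16c + 4d + e = 883
  625a + 125b + 25c + 5d + e = 1974
  1296a + 216b + 36c + 6d + e = 3845
Solving the system yields a = 2, b = 6, c = -2, d = 5, e = -1.
So P(t) = 2t^4 + 6t^3 - 2t^2 + 5t - 1.
The constant term is -1.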